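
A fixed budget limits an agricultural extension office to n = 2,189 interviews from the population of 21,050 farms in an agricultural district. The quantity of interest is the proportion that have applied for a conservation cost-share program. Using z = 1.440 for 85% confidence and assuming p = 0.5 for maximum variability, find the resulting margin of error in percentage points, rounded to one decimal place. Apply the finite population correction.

1.5

Finite-population factor: (N−n)/(N−1) = (21050−2189)/(21050−1) = 0.8961.
SE(p̂) = √[p(1−p)/n · (N−n)/(N−1)] = √[0.2500/2189 × 0.8961] = 0.01012.
E = z × SE = 1.440 × 0.01012 = 0.01457 ≈ 1.5 percentage points.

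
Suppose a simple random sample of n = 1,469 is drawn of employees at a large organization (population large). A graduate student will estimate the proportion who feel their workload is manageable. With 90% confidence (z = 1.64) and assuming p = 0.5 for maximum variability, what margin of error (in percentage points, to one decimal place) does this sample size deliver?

2.1

SE(p̂) = √[p(1−p)/n] = √[0.2500/1469] = 0.01305.
E = z × SE = 1.64 × 0.01305 = 0.02139, or 2.1 percentage points.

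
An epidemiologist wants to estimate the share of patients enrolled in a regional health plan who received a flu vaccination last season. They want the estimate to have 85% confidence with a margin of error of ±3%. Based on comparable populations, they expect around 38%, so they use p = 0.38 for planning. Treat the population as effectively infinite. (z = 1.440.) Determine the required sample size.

543

With p = 0.38, p(1−p) = 0.2356.
n = z²·p(1−p)/E² = 1.440² × 0.2356 / 0.030² = 2.0736 × 0.2356 / 0.000900 ≈ 542.82.
Rounding up gives n = 543.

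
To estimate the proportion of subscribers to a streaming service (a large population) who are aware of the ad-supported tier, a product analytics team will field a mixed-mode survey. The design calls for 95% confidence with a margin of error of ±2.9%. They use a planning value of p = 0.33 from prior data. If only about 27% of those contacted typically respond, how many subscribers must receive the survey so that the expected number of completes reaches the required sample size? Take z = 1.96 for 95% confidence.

Completed interviews needed: n₀ = 1.96² × 0.2211 / 0.029² ≈ 1009.96 → 1010.
At a 27% response rate, contacts needed = 1010 / 0.27 ≈ 3740.74 → 3741.

3741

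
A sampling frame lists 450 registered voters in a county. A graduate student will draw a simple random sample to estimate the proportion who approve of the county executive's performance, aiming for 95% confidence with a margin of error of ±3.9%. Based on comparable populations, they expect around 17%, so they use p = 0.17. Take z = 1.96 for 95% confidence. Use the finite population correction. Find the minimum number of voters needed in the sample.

200

Unadjusted: n₀ = 1.96² × 0.17 × 0.83 / 0.039² ≈ 356.38, so n₀ = 357.
Finite population correction with N = 450: n = n₀ / (1 + (n₀−1)/N) = 357 / (1 + 356/450) = 357 / 1.7911 ≈ 199.32.
Rounding up, n = 200.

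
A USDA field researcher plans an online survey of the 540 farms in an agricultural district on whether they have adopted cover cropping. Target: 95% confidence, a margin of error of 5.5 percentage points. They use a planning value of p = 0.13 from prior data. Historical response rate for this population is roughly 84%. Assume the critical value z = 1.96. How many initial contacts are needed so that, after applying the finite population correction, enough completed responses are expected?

136

Completed interviews needed (unadjusted): n₀ = 1.96² × 0.1131 / 0.055² ≈ 143.63 → 144.
FPC for N = 540: n = 144 / (1 + 143/540) = 144 / 1.2648 ≈ 113.85 → 114.
At an 84% response rate, contacts needed = 114 / 0.84 ≈ 135.71 → 136.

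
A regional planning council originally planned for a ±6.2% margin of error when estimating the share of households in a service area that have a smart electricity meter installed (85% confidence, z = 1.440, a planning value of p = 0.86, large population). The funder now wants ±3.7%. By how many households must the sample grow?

At ±6.2%: n = 1.440² × 0.1204 / 0.062² ≈ 64.95 → 65.
At ±3.7%: n = 1.440² × 0.1204 / 0.037² ≈ 182.37 → 183.
Additional respondents: 183 − 65 = 118.

118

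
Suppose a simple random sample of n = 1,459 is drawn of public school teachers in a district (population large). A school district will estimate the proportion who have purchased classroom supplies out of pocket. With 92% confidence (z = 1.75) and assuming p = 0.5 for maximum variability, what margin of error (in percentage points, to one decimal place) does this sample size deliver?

2.3

SE(p̂) = √[p(1−p)/n] = √[0.2500/1459] = 0.01309.
E = z × SE = 1.75 × 0.01309 = 0.02291, or 2.3 percentage points.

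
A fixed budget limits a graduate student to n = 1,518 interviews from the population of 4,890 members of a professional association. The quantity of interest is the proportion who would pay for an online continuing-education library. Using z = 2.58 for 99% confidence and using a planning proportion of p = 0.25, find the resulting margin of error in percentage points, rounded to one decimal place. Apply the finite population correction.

2.4

Finite-population factor: (N−n)/(N−1) = (4890−1518)/(4890−1) = 0.6897.
SE(p̂) = √[p(1−p)/n · (N−n)/(N−1)] = √[0.1875/1518 × 0.6897] = 0.00923.
E = z × SE = 2.58 × 0.00923 = 0.02381 ≈ 2.4 percentage points.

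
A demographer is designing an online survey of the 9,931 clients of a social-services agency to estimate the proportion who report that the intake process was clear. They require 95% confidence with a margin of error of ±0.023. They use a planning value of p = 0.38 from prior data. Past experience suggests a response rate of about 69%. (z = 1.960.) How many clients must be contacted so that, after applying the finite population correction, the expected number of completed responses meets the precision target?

2116

Completed interviews needed (unadjusted): n₀ = 1.960² × 0.2356 / 0.023² ≈ 1710.93 → 1711.
FPC for N = 9,931: n = 1711 / (1 + 1710/9931) = 1711 / 1.1722 ≈ 1459.66 → 1460.
At a 69% response rate, contacts needed = 1460 / 0.69 ≈ 2115.94 → 2116.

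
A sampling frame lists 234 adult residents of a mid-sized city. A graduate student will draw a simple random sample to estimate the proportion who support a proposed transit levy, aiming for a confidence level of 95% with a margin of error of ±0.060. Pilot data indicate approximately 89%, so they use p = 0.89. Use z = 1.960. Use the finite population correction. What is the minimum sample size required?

73

Unadjusted: n₀ = 1.960² × 0.89 × 0.11 / 0.060² ≈ 104.47, so n₀ = 105.
Finite population correction with N = 234: n = n₀ / (1 + (n₀−1)/N) = 105 / (1 + 104/234) = 105 / 1.4444 ≈ 72.69.
Rounding up, n = 73.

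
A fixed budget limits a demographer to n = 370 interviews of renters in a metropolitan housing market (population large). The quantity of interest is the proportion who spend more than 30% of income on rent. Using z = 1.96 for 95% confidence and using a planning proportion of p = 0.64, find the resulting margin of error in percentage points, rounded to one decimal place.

SE(p̂) = √[p(1−p)/n] = √[0.2304/370] = 0.02495.
E = z × SE = 1.96 × 0.02495 = 0.04891, or 4.9 percentage points.

4.9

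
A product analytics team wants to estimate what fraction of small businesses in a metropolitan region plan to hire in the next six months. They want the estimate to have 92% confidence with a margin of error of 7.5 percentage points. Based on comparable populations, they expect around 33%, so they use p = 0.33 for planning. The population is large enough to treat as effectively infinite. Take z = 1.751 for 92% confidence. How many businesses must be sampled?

With p = 0.33, p(1−p) = 0.2211.
n = z²·p(1−p)/E² = 1.751² × 0.2211 / 0.075² = 3.0660 × 0.2211 / 0.005625 ≈ 120.51.
Rounding up gives n = 121.

121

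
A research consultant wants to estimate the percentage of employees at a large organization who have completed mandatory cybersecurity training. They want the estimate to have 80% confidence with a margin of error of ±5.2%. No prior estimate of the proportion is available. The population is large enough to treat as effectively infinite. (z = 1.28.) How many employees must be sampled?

152

With no prior estimate, use p = 0.5, giving p(1−p) = 0.25.
n = z²·p(1−p)/E² = 1.28² × 0.2500 / 0.052² = 1.6384 × 0.2500 / 0.002704 ≈ 151.48.
Rounding up gives n = 152.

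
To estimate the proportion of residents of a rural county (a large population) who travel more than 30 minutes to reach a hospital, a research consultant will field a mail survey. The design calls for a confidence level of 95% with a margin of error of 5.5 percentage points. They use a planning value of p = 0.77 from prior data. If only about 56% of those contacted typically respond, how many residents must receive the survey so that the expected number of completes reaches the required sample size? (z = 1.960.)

402

Completed interviews needed: n₀ = 1.960² × 0.1771 / 0.055² ≈ 224.91 → 225.
At a 56% response rate, contacts needed = 225 / 0.56 ≈ 401.79 → 402.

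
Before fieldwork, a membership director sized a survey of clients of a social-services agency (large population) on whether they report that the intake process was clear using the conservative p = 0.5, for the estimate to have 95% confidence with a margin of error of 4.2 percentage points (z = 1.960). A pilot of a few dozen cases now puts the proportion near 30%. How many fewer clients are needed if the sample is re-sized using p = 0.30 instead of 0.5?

Conservative (p = 0.5): n = 1.960² × 0.25 / 0.042² ≈ 544.44 → 545.
Using p = 0.30: p(1−p) = 0.2100, so n = 1.960² × 0.2100 / 0.042² ≈ 457.33 → 458.
Reduction: 545 − 458 = 87.

87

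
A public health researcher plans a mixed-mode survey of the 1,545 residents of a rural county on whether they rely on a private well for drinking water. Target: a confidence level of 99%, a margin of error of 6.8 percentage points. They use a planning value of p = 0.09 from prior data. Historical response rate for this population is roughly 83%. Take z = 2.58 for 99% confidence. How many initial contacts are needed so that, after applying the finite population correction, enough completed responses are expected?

Completed interviews needed (unadjusted): n₀ = 2.58² × 0.0819 / 0.068² ≈ 117.90 → 118.
FPC for N = 1,545: n = 118 / (1 + 117/1545) = 118 / 1.0757 ≈ 109.69 → 110.
At an 83% response rate, contacts needed = 110 / 0.83 ≈ 132.53 → 133.

133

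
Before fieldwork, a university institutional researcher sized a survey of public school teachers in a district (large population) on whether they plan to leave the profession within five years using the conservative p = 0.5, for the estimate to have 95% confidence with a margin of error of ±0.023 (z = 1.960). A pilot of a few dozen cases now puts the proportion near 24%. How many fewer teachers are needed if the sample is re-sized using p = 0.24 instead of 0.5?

491

Conservative (p = 0.5): n = 1.960² × 0.25 / 0.023² ≈ 1815.50 → 1816.
Using p = 0.24: p(1−p) = 0.1824, so n = 1.960² × 0.1824 / 0.023² ≈ 1324.59 → 1325.
Reduction: 1816 − 1325 = 491.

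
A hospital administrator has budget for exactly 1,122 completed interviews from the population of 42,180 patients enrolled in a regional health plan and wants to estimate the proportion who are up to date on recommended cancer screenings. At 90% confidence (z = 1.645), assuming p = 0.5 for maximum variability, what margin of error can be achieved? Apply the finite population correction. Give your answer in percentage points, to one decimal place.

Finite-population factor: (N−n)/(N−1) = (42180−1122)/(42180−1) = 0.9734.
SE(p̂) = √[p(1−p)/n · (N−n)/(N−1)] = √[0.2500/1122 × 0.9734] = 0.01473.
E = z × SE = 1.645 × 0.01473 = 0.02423 ≈ 2.4 percentage points.

2.4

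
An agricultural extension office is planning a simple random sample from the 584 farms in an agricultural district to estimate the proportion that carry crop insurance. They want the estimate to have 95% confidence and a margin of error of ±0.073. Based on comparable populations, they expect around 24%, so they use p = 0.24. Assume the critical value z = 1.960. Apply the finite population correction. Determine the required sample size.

Unadjusted: n₀ = 1.960² × 0.24 × 0.76 / 0.073² ≈ 131.49, so n₀ = 132.
Finite population correction with N = 584: n = n₀ / (1 + (n₀−1)/N) = 132 / (1 + 131/584) = 132 / 1.2243 ≈ 107.82.
Rounding up, n = 108.

108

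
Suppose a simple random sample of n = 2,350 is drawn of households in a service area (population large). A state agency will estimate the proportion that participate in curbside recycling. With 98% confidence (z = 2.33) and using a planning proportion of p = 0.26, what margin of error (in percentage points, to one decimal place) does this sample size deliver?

2.1

SE(p̂) = √[p(1−p)/n] = √[0.1924/2350] = 0.00905.
E = z × SE = 2.33 × 0.00905 = 0.02108, or 2.1 percentage points.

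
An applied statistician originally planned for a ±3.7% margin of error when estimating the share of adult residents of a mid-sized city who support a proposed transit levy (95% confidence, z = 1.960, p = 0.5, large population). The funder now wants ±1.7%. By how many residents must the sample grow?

2622

At ±3.7%: n = 1.960² × 0.2500 / 0.037² ≈ 701.53 → 702.
At ±1.7%: n = 1.960² × 0.2500 / 0.017² ≈ 3323.18 → 3324.
Additional respondents: 3324 − 702 = 2622.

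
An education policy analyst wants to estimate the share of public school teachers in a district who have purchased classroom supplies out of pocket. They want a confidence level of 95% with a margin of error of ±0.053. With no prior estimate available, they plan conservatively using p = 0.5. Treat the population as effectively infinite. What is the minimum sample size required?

For 95% confidence, z = 1.96.
With p = 0.5, p(1−p) = 0.25.
n = z²·p(1−p)/E² = 1.96² × 0.2500 / 0.053² = 3.8416 × 0.2500 / 0.002809 ≈ 341.90.
Rounding up gives n = 342.

342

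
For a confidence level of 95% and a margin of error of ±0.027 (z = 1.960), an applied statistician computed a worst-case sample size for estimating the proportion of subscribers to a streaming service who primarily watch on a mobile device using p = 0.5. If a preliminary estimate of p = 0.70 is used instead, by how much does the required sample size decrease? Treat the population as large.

211

Conservative (p = 0.5): n = 1.960² × 0.25 / 0.027² ≈ 1317.42 → 1318.
Using p = 0.70: p(1−p) = 0.2100, so n = 1.960² × 0.2100 / 0.027² ≈ 1106.63 → 1107.
Reduction: 1318 − 1107 = 211.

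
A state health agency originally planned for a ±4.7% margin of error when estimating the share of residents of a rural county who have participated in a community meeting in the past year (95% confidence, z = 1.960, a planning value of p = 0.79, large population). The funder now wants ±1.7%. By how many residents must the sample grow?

At ±4.7%: n = 1.960² × 0.1659 / 0.047² ≈ 288.51 → 289.
At ±1.7%: n = 1.960² × 0.1659 / 0.017² ≈ 2205.26 → 2206.
Additional respondents: 2206 − 289 = 1917.

1917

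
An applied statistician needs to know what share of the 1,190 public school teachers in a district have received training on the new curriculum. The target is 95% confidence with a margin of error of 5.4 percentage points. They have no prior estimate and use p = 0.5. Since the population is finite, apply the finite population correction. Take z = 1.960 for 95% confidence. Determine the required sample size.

Unadjusted: n₀ = 1.960² × 0.50 × 0.50 / 0.054² ≈ 329.36, so n₀ = 330.
Finite population correction with N = 1,190: n = n₀ / (1 + (n₀−1)/N) = 330 / (1 + 329/1190) = 330 / 1.2765 ≈ 258.53.
Rounding up, n = 259.

259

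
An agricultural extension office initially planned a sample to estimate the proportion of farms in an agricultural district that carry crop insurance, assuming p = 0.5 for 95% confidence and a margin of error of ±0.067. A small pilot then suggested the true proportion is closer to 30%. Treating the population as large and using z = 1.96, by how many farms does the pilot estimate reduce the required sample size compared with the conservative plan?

Conservative (p = 0.5): n = 1.96² × 0.25 / 0.067² ≈ 213.95 → 214.
Using p = 0.30: p(1−p) = 0.2100, so n = 1.96² × 0.2100 / 0.067² ≈ 179.71 → 180.
Reduction: 214 − 180 = 34.

34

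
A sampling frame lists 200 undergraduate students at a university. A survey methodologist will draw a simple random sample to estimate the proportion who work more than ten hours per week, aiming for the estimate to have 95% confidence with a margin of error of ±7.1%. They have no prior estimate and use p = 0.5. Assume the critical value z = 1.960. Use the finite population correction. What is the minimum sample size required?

98

Unadjusted: n₀ = 1.960² × 0.50 × 0.50 / 0.071² ≈ 190.52, so n₀ = 191.
Finite population correction with N = 200: n = n₀ / (1 + (n₀−1)/N) = 191 / (1 + 190/200) = 191 / 1.9500 ≈ 97.95.
Rounding up, n = 98.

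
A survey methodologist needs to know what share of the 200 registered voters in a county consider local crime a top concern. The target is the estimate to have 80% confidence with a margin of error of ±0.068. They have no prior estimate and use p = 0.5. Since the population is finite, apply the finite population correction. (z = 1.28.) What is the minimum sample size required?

62

Unadjusted: n₀ = 1.28² × 0.50 × 0.50 / 0.068² ≈ 88.58, so n₀ = 89.
Finite population correction with N = 200: n = n₀ / (1 + (n₀−1)/N) = 89 / (1 + 88/200) = 89 / 1.4400 ≈ 61.81.
Rounding up, n = 62.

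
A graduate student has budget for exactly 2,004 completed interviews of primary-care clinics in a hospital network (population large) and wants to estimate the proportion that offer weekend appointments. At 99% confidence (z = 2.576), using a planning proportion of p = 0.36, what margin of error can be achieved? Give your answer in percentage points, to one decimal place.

SE(p̂) = √[p(1−p)/n] = √[0.2304/2004] = 0.01072.
E = z × SE = 2.576 × 0.01072 = 0.02762, or 2.8 percentage points.

2.8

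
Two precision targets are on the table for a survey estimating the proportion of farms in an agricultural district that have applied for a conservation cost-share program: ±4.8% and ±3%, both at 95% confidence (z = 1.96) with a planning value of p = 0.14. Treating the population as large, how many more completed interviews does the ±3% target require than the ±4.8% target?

313

At ±4.8%: n = 1.96² × 0.1204 / 0.048² ≈ 200.75 → 201.
At ±3%: n = 1.96² × 0.1204 / 0.030² ≈ 513.92 → 514.
Additional respondents: 514 − 201 = 313.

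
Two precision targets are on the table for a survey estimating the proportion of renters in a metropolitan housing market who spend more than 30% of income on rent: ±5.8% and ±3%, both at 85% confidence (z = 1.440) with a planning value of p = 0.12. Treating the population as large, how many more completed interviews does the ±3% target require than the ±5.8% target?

178

At ±5.8%: n = 1.440² × 0.1056 / 0.058² ≈ 65.09 → 66.
At ±3%: n = 1.440² × 0.1056 / 0.030² ≈ 243.30 → 244.
Additional respondents: 244 − 66 = 178.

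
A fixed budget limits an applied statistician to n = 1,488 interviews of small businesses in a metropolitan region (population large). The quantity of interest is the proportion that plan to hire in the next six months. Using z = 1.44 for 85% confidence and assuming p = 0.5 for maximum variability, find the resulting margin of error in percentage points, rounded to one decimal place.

SE(p̂) = √[p(1−p)/n] = √[0.2500/1488] = 0.01296.
E = z × SE = 1.44 × 0.01296 = 0.01867, or 1.9 percentage points.

1.9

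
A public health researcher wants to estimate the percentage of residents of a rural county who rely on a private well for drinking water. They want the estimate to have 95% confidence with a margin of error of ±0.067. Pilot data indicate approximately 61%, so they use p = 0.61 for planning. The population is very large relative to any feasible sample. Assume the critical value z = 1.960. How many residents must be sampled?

With p = 0.61, p(1−p) = 0.2379.
n = z²·p(1−p)/E² = 1.960² × 0.2379 / 0.067² = 3.8416 × 0.2379 / 0.004489 ≈ 203.59.
Rounding up gives n = 204.

204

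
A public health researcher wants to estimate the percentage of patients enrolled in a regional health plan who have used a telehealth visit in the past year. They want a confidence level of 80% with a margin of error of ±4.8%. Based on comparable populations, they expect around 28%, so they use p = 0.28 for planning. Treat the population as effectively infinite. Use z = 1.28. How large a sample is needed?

144

With p = 0.28, p(1−p) = 0.2016.
n = z²·p(1−p)/E² = 1.28² × 0.2016 / 0.048² = 1.6384 × 0.2016 / 0.002304 ≈ 143.36.
Rounding up gives n = 144.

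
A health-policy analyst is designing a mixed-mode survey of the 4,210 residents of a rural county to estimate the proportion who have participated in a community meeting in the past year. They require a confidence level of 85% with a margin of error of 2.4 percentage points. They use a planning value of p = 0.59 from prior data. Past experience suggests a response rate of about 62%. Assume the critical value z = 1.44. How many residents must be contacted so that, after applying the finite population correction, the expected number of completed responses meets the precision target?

1165

Completed interviews needed (unadjusted): n₀ = 1.44² × 0.2419 / 0.024² ≈ 870.84 → 871.
FPC for N = 4,210: n = 871 / (1 + 870/4210) = 871 / 1.2067 ≈ 721.83 → 722.
At a 62% response rate, contacts needed = 722 / 0.62 ≈ 1164.52 → 1165.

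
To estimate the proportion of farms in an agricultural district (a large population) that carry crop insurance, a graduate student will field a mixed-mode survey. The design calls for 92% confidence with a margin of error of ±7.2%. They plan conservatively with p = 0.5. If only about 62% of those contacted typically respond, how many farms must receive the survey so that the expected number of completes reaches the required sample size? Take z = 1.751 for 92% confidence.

239

Completed interviews needed: n₀ = 1.751² × 0.2500 / 0.072² ≈ 147.86 → 148.
At a 62% response rate, contacts needed = 148 / 0.62 ≈ 238.71 → 239.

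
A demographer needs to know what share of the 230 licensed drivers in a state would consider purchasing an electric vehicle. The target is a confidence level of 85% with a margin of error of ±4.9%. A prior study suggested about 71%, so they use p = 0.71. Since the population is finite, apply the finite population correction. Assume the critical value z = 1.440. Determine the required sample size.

101

Unadjusted: n₀ = 1.440² × 0.71 × 0.29 / 0.049² ≈ 177.82, so n₀ = 178.
Finite population correction with N = 230: n = n₀ / (1 + (n₀−1)/N) = 178 / (1 + 177/230) = 178 / 1.7696 ≈ 100.59.
Rounding up, n = 101.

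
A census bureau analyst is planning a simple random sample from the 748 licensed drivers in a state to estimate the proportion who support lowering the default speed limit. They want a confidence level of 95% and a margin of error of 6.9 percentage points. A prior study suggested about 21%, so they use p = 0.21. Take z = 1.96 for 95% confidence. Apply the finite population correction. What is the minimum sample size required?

114

Unadjusted: n₀ = 1.96² × 0.21 × 0.79 / 0.069² ≈ 133.86, so n₀ = 134.
Finite population correction with N = 748: n = n₀ / (1 + (n₀−1)/N) = 134 / (1 + 133/748) = 134 / 1.1778 ≈ 113.77.
Rounding up, n = 114.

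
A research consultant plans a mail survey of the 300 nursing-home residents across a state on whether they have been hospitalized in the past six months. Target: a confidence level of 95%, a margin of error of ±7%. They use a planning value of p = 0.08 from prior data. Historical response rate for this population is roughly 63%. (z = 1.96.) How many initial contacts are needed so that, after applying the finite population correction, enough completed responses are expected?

78

Completed interviews needed (unadjusted): n₀ = 1.96² × 0.0736 / 0.070² ≈ 57.70 → 58.
FPC for N = 300: n = 58 / (1 + 57/300) = 58 / 1.1900 ≈ 48.74 → 49.
At a 63% response rate, contacts needed = 49 / 0.63 ≈ 77.78 → 78.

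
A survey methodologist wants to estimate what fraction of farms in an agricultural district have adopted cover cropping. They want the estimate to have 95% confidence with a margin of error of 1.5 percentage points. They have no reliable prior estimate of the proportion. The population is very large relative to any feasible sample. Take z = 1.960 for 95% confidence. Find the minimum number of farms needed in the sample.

4269

With no prior estimate, use p = 0.5, giving p(1−p) = 0.25.
n = z²·p(1−p)/E² = 1.960² × 0.2500 / 0.015² = 3.8416 × 0.2500 / 0.000225 ≈ 4268.44.
Rounding up gives n = 4269.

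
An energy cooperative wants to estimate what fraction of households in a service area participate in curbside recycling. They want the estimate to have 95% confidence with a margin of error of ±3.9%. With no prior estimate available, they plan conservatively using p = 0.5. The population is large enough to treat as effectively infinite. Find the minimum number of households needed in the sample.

632

For 95% confidence, z = 1.960.
With p = 0.5, p(1−p) = 0.25.
n = z²·p(1−p)/E² = 1.960² × 0.2500 / 0.039² = 3.8416 × 0.2500 / 0.001521 ≈ 631.43.
Rounding up gives n = 632.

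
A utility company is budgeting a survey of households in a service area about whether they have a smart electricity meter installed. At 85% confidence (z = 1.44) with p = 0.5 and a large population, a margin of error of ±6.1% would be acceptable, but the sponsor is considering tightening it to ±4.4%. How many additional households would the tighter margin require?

At ±6.1%: n = 1.44² × 0.2500 / 0.061² ≈ 139.32 → 140.
At ±4.4%: n = 1.44² × 0.2500 / 0.044² ≈ 267.77 → 268.
Additional respondents: 268 − 140 = 128.

128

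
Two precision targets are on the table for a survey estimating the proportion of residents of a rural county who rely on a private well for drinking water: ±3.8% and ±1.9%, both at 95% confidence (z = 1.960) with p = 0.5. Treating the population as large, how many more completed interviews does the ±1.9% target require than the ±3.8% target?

At ±3.8%: n = 1.960² × 0.2500 / 0.038² ≈ 665.10 → 666.
At ±1.9%: n = 1.960² × 0.2500 / 0.019² ≈ 2660.39 → 2661.
Additional respondents: 2661 − 666 = 1995.

1995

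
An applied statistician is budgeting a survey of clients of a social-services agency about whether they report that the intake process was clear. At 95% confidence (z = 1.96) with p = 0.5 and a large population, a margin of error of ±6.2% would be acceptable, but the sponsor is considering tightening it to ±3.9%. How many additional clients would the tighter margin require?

At ±6.2%: n = 1.96² × 0.2500 / 0.062² ≈ 249.84 → 250.
At ±3.9%: n = 1.96² × 0.2500 / 0.039² ≈ 631.43 → 632.
Additional respondents: 632 − 250 = 382.

382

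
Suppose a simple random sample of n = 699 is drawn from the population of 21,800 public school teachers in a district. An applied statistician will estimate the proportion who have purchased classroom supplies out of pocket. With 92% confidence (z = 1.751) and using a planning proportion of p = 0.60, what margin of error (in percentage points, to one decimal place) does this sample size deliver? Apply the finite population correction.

3.2

Finite-population factor: (N−n)/(N−1) = (21800−699)/(21800−1) = 0.9680.
SE(p̂) = √[p(1−p)/n · (N−n)/(N−1)] = √[0.2400/699 × 0.9680] = 0.01823.
E = z × SE = 1.751 × 0.01823 = 0.03192 ≈ 3.2 percentage points.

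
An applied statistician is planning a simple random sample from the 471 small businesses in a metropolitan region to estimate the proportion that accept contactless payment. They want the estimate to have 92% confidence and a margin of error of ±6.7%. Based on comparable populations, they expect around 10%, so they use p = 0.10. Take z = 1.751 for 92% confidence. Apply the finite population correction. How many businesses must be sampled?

Unadjusted: n₀ = 1.751² × 0.10 × 0.90 / 0.067² ≈ 61.47, so n₀ = 62.
Finite population correction with N = 471: n = n₀ / (1 + (n₀−1)/N) = 62 / (1 + 61/471) = 62 / 1.1295 ≈ 54.89.
Rounding up, n = 55.

55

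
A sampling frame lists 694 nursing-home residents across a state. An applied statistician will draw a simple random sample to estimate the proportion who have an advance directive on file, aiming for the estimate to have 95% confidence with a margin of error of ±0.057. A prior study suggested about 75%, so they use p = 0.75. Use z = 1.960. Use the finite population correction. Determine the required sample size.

169

Unadjusted: n₀ = 1.960² × 0.75 × 0.25 / 0.057² ≈ 221.70, so n₀ = 222.
Finite population correction with N = 694: n = n₀ / (1 + (n₀−1)/N) = 222 / (1 + 221/694) = 222 / 1.3184 ≈ 168.38.
Rounding up, n = 169.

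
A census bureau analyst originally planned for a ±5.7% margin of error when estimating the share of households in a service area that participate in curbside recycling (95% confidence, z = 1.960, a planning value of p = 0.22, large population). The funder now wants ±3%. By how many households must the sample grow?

At ±5.7%: n = 1.960² × 0.1716 / 0.057² ≈ 202.90 → 203.
At ±3%: n = 1.960² × 0.1716 / 0.030² ≈ 732.47 → 733.
Additional respondents: 733 − 203 = 530.

530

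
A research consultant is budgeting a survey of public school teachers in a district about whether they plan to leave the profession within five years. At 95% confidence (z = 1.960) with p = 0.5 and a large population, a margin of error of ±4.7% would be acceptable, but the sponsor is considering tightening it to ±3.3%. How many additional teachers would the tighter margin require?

At ±4.7%: n = 1.960² × 0.2500 / 0.047² ≈ 434.77 → 435.
At ±3.3%: n = 1.960² × 0.2500 / 0.033² ≈ 881.91 → 882.
Additional respondents: 882 − 435 = 447.

447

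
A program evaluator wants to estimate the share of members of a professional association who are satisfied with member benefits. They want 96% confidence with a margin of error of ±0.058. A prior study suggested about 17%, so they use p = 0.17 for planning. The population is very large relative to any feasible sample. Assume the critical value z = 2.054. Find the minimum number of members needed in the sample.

177

With p = 0.17, p(1−p) = 0.1411.
n = z²·p(1−p)/E² = 2.054² × 0.1411 / 0.058² = 4.2189 × 0.1411 / 0.003364 ≈ 176.96.
Rounding up gives n = 177.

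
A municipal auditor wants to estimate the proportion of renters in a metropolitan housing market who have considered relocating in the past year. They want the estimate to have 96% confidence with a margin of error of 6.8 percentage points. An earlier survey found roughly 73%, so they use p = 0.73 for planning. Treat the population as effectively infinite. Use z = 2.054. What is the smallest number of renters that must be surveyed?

180

With p = 0.73, p(1−p) = 0.1971.
n = z²·p(1−p)/E² = 2.054² × 0.1971 / 0.068² = 4.2189 × 0.1971 / 0.004624 ≈ 179.83.
Rounding up gives n = 180.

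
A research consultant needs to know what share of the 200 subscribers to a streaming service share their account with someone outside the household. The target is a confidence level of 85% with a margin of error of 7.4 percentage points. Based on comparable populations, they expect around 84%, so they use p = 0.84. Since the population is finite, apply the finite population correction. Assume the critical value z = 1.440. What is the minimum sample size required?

41

Unadjusted: n₀ = 1.440² × 0.84 × 0.16 / 0.074² ≈ 50.89, so n₀ = 51.
Finite population correction with N = 200: n = n₀ / (1 + (n₀−1)/N) = 51 / (1 + 50/200) = 51 / 1.2500 ≈ 40.80.
Rounding up, n = 41.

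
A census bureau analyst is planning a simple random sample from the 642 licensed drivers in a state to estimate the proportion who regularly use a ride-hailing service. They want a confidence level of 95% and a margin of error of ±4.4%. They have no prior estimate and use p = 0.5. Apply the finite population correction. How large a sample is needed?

For 95% confidence, z = 1.960.
Unadjusted: n₀ = 1.960² × 0.50 × 0.50 / 0.044² ≈ 496.07, so n₀ = 497.
Finite population correction with N = 642: n = n₀ / (1 + (n₀−1)/N) = 497 / (1 + 496/642) = 497 / 1.7726 ≈ 280.38.
Rounding up, n = 281.

281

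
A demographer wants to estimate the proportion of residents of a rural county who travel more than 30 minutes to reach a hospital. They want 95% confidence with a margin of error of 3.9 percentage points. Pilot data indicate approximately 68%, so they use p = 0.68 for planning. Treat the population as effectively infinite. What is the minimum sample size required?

For 95% confidence, z = 1.960.
With p = 0.68, p(1−p) = 0.2176.
n = z²·p(1−p)/E² = 1.960² × 0.2176 / 0.039² = 3.8416 × 0.2176 / 0.001521 ≈ 549.59.
Rounding up gives n = 550.

550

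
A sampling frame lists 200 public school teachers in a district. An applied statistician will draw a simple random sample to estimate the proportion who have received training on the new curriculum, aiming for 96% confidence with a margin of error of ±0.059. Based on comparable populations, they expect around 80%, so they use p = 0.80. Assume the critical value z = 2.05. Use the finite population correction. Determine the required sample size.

99

Unadjusted: n₀ = 2.05² × 0.80 × 0.20 / 0.059² ≈ 193.16, so n₀ = 194.
Finite population correction with N = 200: n = n₀ / (1 + (n₀−1)/N) = 194 / (1 + 193/200) = 194 / 1.9650 ≈ 98.73.
Rounding up, n = 99.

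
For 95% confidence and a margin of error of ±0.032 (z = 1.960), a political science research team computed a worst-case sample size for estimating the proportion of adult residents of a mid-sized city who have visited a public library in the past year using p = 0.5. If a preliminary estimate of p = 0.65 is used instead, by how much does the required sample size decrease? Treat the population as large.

Conservative (p = 0.5): n = 1.960² × 0.25 / 0.032² ≈ 937.89 → 938.
Using p = 0.65: p(1−p) = 0.2275, so n = 1.960² × 0.2275 / 0.032² ≈ 853.48 → 854.
Reduction: 938 − 854 = 84.

84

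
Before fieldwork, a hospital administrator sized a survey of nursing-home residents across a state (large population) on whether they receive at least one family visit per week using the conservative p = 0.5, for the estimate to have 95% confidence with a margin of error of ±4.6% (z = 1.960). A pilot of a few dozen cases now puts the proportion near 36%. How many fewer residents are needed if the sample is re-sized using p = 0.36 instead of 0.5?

35

Conservative (p = 0.5): n = 1.960² × 0.25 / 0.046² ≈ 453.88 → 454.
Using p = 0.36: p(1−p) = 0.2304, so n = 1.960² × 0.2304 / 0.046² ≈ 418.29 → 419.
Reduction: 454 − 419 = 35.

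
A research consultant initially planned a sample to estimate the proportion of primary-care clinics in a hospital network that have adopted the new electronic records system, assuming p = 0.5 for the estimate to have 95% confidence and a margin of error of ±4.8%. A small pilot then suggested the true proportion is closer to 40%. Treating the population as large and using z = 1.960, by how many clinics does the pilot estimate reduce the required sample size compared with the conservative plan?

Conservative (p = 0.5): n = 1.960² × 0.25 / 0.048² ≈ 416.84 → 417.
Using p = 0.40: p(1−p) = 0.2400, so n = 1.960² × 0.2400 / 0.048² ≈ 400.17 → 401.
Reduction: 417 − 401 = 16.

16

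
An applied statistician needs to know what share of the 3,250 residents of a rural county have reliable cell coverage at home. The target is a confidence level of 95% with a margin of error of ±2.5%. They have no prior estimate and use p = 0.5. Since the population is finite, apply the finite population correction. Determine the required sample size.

1044

For 95% confidence, z = 1.960.
Unadjusted: n₀ = 1.960² × 0.50 × 0.50 / 0.025² ≈ 1536.64, so n₀ = 1537.
Finite population correction with N = 3,250: n = n₀ / (1 + (n₀−1)/N) = 1537 / (1 + 1536/3250) = 1537 / 1.4726 ≈ 1043.72.
Rounding up, n = 1044.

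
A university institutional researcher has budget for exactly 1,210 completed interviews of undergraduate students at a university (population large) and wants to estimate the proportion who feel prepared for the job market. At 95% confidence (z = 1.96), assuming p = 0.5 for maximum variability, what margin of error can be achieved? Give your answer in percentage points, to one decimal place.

SE(p̂) = √[p(1−p)/n] = √[0.2500/1210] = 0.01437.
E = z × SE = 1.96 × 0.01437 = 0.02817, or 2.8 percentage points.

2.8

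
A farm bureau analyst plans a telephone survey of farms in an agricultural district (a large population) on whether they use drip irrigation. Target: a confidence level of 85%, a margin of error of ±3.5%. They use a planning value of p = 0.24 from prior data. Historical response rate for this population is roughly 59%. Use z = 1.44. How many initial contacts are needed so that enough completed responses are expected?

524

Completed interviews needed: n₀ = 1.44² × 0.1824 / 0.035² ≈ 308.75 → 309.
At a 59% response rate, contacts needed = 309 / 0.59 ≈ 523.73 → 524.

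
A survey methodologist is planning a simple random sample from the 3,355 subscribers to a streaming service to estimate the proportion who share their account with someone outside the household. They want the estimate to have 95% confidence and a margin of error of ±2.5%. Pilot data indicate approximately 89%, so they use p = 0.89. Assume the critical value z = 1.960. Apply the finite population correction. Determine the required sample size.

511

Unadjusted: n₀ = 1.960² × 0.89 × 0.11 / 0.025² ≈ 601.75, so n₀ = 602.
Finite population correction with N = 3,355: n = n₀ / (1 + (n₀−1)/N) = 602 / (1 + 601/3355) = 602 / 1.1791 ≈ 510.54.
Rounding up, n = 511.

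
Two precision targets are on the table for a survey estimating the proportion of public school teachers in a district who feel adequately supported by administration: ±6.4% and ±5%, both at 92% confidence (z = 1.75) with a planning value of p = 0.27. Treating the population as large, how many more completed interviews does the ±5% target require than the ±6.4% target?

At ±6.4%: n = 1.75² × 0.1971 / 0.064² ≈ 147.37 → 148.
At ±5%: n = 1.75² × 0.1971 / 0.050² ≈ 241.45 → 242.
Additional respondents: 242 − 148 = 94.

94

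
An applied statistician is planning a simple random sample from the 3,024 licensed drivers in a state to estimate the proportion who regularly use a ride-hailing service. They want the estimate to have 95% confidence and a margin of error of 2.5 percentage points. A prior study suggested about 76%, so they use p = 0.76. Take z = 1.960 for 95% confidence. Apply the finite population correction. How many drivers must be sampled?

Unadjusted: n₀ = 1.960² × 0.76 × 0.24 / 0.025² ≈ 1121.13, so n₀ = 1122.
Finite population correction with N = 3,024: n = n₀ / (1 + (n₀−1)/N) = 1122 / (1 + 1121/3024) = 1122 / 1.3707 ≈ 818.56.
Rounding up, n = 819.

819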